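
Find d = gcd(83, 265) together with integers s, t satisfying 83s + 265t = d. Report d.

Euclidean algorithm:
265 = 3*83 + 16
83 = 5*16 + 3
16 = 5*3 + 1
3 = 3*1 + 0
gcd(83, 265) = 1.
Back-substituting:
1 = 16 − 5·3
1 = −5·83 + 26·16
1 = 26·265 − 83·83
So 1 = (26)·265 + (-83)·83.

1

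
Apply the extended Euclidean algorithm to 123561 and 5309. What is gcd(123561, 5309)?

Euclidean algorithm:
123561 = 23·5309 + 1454
5309 = 3·1454 + 947
1454 = 1·947 + 507
947 = 1·507 + 440
507 = 1·440 + 67
440 = 6·67 + 38
67 = 1·38 + 29
38 = 1·29 + 9
29 = 3·9 + 2
9 = 4·2 + 1
2 = 2·1 + 0
gcd(123561, 5309) = 1.
Express as a combination:
1 = 9 − 4·2
1 = −4·29 + 13·9
1 = 13·38 − 17·29
1 = −17·67 + 30·38
1 = 30·440 − 197·67
1 = −197·507 + 227·440
1 = 227·947 − 424·507
1 = −424·1454 + 651·947
1 = 651·5309 − 2377·1454
1 = −2377·123561 + 55322·5309
So 1 = (-2377)·123561 + (55322)·5309.

1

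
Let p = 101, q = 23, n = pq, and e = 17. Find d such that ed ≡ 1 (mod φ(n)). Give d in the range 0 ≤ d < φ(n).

1553

φ(n) = (p−1)(q−1) = 100·22 = 2200.
Need d with 17·d ≡ 1 (mod 2200). Apply the extended Euclidean algorithm:
2200 = 129×17 + 7
17 = 2×7 + 3
7 = 2×3 + 1
3 = 3×1 + 0
Back-substitute:
1 = 7 − 2·3
1 = −2·17 + 5·7
1 = 5·2200 − 647·17
So 17·(-647) ≡ 1 (mod 2200), hence d ≡ -647 ≡ 1553 (mod 2200).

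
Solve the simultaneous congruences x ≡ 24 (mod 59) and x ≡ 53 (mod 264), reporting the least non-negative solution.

Write x = 24 + 59·k. Then 59·k ≡ 53 − 24 ≡ 29 (mod 264).
Need 59⁻¹ mod 264. Extended Euclid on (264, 59):
264 = 4×59 + 28
59 = 2×28 + 3
28 = 9×3 + 1
3 = 3×1 + 0
Back-substitute:
1 = 28 − 9·3
1 = −9·59 + 19·28
1 = 19·264 − 85·59
59⁻¹ ≡ 179 (mod 264), so k ≡ 179·29 ≡ 175 (mod 264).
x = 24 + 59·175 = 10349.

10349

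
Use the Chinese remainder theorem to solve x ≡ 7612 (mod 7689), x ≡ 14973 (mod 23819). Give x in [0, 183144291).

Write x = 7612 + 7689·k. Then 7689·k ≡ 14973 − 7612 ≡ 7361 (mod 23819).
Need 7689⁻¹ mod 23819. Extended Euclid on (23819, 7689):
23819 = 3×7689 + 752
7689 = 10×752 + 169
752 = 4×169 + 76
169 = 2×76 + 17
76 = 4×17 + 8
17 = 2×8 + 1
8 = 8×1 + 0
Back-substitute:
1 = 17 − 2·8
1 = −2·76 + 9·17
1 = 9·169 − 20·76
1 = −20·752 + 89·169
1 = 89·7689 − 910·752
1 = −910·23819 + 2819·7689
7689⁻¹ ≡ 2819 (mod 23819), so k ≡ 2819·7361 ≡ 4310 (mod 23819).
x = 7612 + 7689·4310 = 33147202.

33147202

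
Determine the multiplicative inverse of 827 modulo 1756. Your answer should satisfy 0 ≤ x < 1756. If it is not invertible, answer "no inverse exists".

1119

Extended Euclidean algorithm:
1756 = 2·827 + 102
827 = 8·102 + 11
102 = 9·11 + 3
11 = 3·3 + 2
3 = 1·2 + 1
2 = 2·1 + 0
Since gcd(827, 1756) = 1, back-substitute to write 1 as a combination:
1 = 3 − 2
1 = −11 + 4·3
1 = 4·102 − 37·11
1 = −37·827 + 300·102
1 = 300·1756 − 637·827
So 827·(-637) ≡ 1 (mod 1756), and -637 ≡ 1119 (mod 1756).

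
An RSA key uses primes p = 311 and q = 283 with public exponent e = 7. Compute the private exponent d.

62443

φ(n) = (p−1)(q−1) = 310·282 = 87420.
Need d with 7·d ≡ 1 (mod 87420). Apply the extended Euclidean algorithm:
87420 = 12488·7 + 4
7 = 1·4 + 3
4 = 1·3 + 1
3 = 3·1 + 0
Back-substitute:
1 = 4 − 3
1 = −7 + 2·4
1 = 2·87420 − 24977·7
So 7·(-24977) ≡ 1 (mod 87420), hence d ≡ -24977 ≡ 62443 (mod 87420).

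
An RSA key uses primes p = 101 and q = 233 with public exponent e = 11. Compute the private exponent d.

φ(n) = (p−1)(q−1) = 100·232 = 23200.
Need d with 11·d ≡ 1 (mod 23200). Apply the extended Euclidean algorithm:
23200 = 2109*11 + 1
11 = 11*1 + 0
Back-substitute:
1 = 23200 − 2109·11
So 11·(-2109) ≡ 1 (mod 23200), hence d ≡ -2109 ≡ 21091 (mod 23200).

21091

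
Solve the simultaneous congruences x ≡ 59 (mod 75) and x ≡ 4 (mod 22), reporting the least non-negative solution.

884

Write x = 59 + 75·k. Then 75·k ≡ 4 − 59 ≡ 11 (mod 22).
Need 75⁻¹ mod 22. Extended Euclid on (22, 9):
22 = 2*9 + 4
9 = 2*4 + 1
4 = 4*1 + 0
Back-substitute:
1 = 9 − 2·4
1 = −2·22 + 5·9
75⁻¹ ≡ 5 (mod 22), so k ≡ 5·11 ≡ 11 (mod 22).
x = 59 + 75·11 = 884.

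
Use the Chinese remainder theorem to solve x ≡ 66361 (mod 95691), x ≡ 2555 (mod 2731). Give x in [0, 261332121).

Write x = 66361 + 95691·k. Then 95691·k ≡ 2555 − 66361 ≡ 1738 (mod 2731).
Need 95691⁻¹ mod 2731. Extended Euclid on (2731, 106):
2731 = 25×106 + 81
106 = 1×81 + 25
81 = 3×25 + 6
25 = 4×6 + 1
6 = 6×1 + 0
Back-substitute:
1 = 25 − 4·6
1 = −4·81 + 13·25
1 = 13·106 − 17·81
1 = −17·2731 + 438·106
95691⁻¹ ≡ 438 (mod 2731), so k ≡ 438·1738 ≡ 2026 (mod 2731).
x = 66361 + 95691·2026 = 193936327.

193936327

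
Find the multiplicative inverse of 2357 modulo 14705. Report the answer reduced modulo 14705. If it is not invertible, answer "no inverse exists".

8123

Run Euclid on (14705, 2357):
14705 = 6·2357 + 563
2357 = 4·563 + 105
563 = 5·105 + 38
105 = 2·38 + 29
38 = 1·29 + 9
29 = 3·9 + 2
9 = 4·2 + 1
2 = 2·1 + 0
Since gcd(2357, 14705) = 1, back-substitute to write 1 as a combination:
1 = 9 − 4·2
1 = −4·29 + 13·9
1 = 13·38 − 17·29
1 = −17·105 + 47·38
1 = 47·563 − 252·105
1 = −252·2357 + 1055·563
1 = 1055·14705 − 6582·2357
Thus 2357·(-6582) ≡ 1 (mod 14705); reducing, -6582 mod 14705 = 8123.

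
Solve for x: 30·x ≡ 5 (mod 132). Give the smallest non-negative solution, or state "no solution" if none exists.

gcd(30, 132):
132 = 4·30 + 12
30 = 2·12 + 6
12 = 2·6 + 0
gcd = 6, but 6 ∤ 5, so the congruence has no solution.

no solution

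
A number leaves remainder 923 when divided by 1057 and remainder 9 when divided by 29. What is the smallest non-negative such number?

11493

Write x = 923 + 1057·k. Then 1057·k ≡ 9 − 923 ≡ 14 (mod 29).
Need 1057⁻¹ mod 29. Extended Euclid on (29, 13):
29 = 2·13 + 3
13 = 4·3 + 1
3 = 3·1 + 0
Back-substitute:
1 = 13 − 4·3
1 = −4·29 + 9·13
1057⁻¹ ≡ 9 (mod 29), so k ≡ 9·14 ≡ 10 (mod 29).
x = 923 + 1057·10 = 11493.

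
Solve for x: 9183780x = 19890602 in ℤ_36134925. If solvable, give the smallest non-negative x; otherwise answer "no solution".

no solution

gcd(9183780, 36134925):
36134925 = 3*9183780 + 8583585
9183780 = 1*8583585 + 600195
8583585 = 14*600195 + 180855
600195 = 3*180855 + 57630
180855 = 3*57630 + 7965
57630 = 7*7965 + 1875
7965 = 4*1875 + 465
1875 = 4*465 + 15
465 = 31*15 + 0
gcd = 15, but 15 ∤ 19890602, so the congruence has no solution.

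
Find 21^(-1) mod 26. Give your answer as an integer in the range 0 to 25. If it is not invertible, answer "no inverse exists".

5

gcd(26, 21) by repeated division:
26 = 1·21 + 5
21 = 4·5 + 1
5 = 5·1 + 0
gcd = 1, so the inverse exists. Back-substitute:
1 = 21 − 4·5
1 = −4·26 + 5·21
So 21·5 ≡ 1 (mod 26).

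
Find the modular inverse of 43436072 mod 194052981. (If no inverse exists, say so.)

13902254

gcd(194052981, 43436072) by repeated division:
194052981 = 4*43436072 + 20308693
43436072 = 2*20308693 + 2818686
20308693 = 7*2818686 + 577891
2818686 = 4*577891 + 507122
577891 = 1*507122 + 70769
507122 = 7*70769 + 11739
70769 = 6*11739 + 335
11739 = 35*335 + 14
335 = 23*14 + 13
14 = 1*13 + 1
13 = 13*1 + 0
The gcd is 1. Working backward:
1 = 14 − 13
1 = −335 + 24·14
1 = 24·11739 − 841·335
1 = −841·70769 + 5070·11739
1 = 5070·507122 − 36331·70769
1 = −36331·577891 + 41401·507122
1 = 41401·2818686 − 201935·577891
1 = −201935·20308693 + 1454946·2818686
1 = 1454946·43436072 − 3111827·20308693
1 = −3111827·194052981 + 13902254·43436072
So 43436072·13902254 ≡ 1 (mod 194052981).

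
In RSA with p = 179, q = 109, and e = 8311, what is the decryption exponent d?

φ(n) = (p−1)(q−1) = 178·108 = 19224.
Need d with 8311·d ≡ 1 (mod 19224). Apply the extended Euclidean algorithm:
19224 = 2×8311 + 2602
8311 = 3×2602 + 505
2602 = 5×505 + 77
505 = 6×77 + 43
77 = 1×43 + 34
43 = 1×34 + 9
34 = 3×9 + 7
9 = 1×7 + 2
7 = 3×2 + 1
2 = 2×1 + 0
Back-substitute:
1 = 7 − 3·2
1 = −3·9 + 4·7
1 = 4·34 − 15·9
1 = −15·43 + 19·34
1 = 19·77 − 34·43
1 = −34·505 + 223·77
1 = 223·2602 − 1149·505
1 = −1149·8311 + 3670·2602
1 = 3670·19224 − 8489·8311
So 8311·(-8489) ≡ 1 (mod 19224), hence d ≡ -8489 ≡ 10735 (mod 19224).

10735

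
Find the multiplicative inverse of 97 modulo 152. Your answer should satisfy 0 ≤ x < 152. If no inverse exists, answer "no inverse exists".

105

Run Euclid on (152, 97):
152 = 1×97 + 55
97 = 1×55 + 42
55 = 1×42 + 13
42 = 3×13 + 3
13 = 4×3 + 1
3 = 3×1 + 0
The gcd is 1. Working backward:
1 = 13 − 4·3
1 = −4·42 + 13·13
1 = 13·55 − 17·42
1 = −17·97 + 30·55
1 = 30·152 − 47·97
Hence 97⁻¹ ≡ -47 ≡ 105 (mod 152).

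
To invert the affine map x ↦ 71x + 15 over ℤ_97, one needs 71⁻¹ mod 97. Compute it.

Run Euclid on (97, 71):
97 = 1×71 + 26
71 = 2×26 + 19
26 = 1×19 + 7
19 = 2×7 + 5
7 = 1×5 + 2
5 = 2×2 + 1
2 = 2×1 + 0
The gcd is 1. Working backward:
1 = 5 − 2·2
1 = −2·7 + 3·5
1 = 3·19 − 8·7
1 = −8·26 + 11·19
1 = 11·71 − 30·26
1 = −30·97 + 41·71
So 71·41 ≡ 1 (mod 97).

41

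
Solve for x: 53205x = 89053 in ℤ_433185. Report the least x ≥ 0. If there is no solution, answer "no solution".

gcd(53205, 433185):
433185 = 8·53205 + 7545
53205 = 7·7545 + 390
7545 = 19·390 + 135
390 = 2·135 + 120
135 = 1·120 + 15
120 = 8·15 + 0
gcd = 15, but 15 ∤ 89053, so the congruence has no solution.

no solution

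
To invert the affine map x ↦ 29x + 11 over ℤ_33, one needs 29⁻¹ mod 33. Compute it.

gcd(33, 29) by repeated division:
33 = 1×29 + 4
29 = 7×4 + 1
4 = 4×1 + 0
gcd = 1, so the inverse exists. Back-substitute:
1 = 29 − 7·4
1 = −7·33 + 8·29
So 29·8 ≡ 1 (mod 33).

8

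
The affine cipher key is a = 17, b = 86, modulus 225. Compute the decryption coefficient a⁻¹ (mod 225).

Run Euclid on (225, 17):
225 = 13·17 + 4
17 = 4·4 + 1
4 = 4·1 + 0
gcd = 1, so the inverse exists. Back-substitute:
1 = 17 − 4·4
1 = −4·225 + 53·17
So 17·53 ≡ 1 (mod 225).

53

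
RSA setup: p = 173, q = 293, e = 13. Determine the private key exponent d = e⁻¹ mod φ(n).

19317

φ(n) = (p−1)(q−1) = 172·292 = 50224.
Need d with 13·d ≡ 1 (mod 50224). Apply the extended Euclidean algorithm:
50224 = 3863×13 + 5
13 = 2×5 + 3
5 = 1×3 + 2
3 = 1×2 + 1
2 = 2×1 + 0
Back-substitute:
1 = 3 − 2
1 = −5 + 2·3
1 = 2·13 − 5·5
1 = −5·50224 + 19317·13
So 13·19317 ≡ 1 (mod 50224), hence d = 19317.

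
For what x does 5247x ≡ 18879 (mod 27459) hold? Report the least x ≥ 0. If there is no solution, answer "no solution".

no solution

gcd(5247, 27459):
27459 = 5*5247 + 1224
5247 = 4*1224 + 351
1224 = 3*351 + 171
351 = 2*171 + 9
171 = 19*9 + 0
gcd = 9, but 9 ∤ 18879, so the congruence has no solution.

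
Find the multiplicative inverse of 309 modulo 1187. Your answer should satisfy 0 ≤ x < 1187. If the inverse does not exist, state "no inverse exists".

315

Extended Euclidean algorithm:
1187 = 3×309 + 260
309 = 1×260 + 49
260 = 5×49 + 15
49 = 3×15 + 4
15 = 3×4 + 3
4 = 1×3 + 1
3 = 3×1 + 0
Since gcd(309, 1187) = 1, back-substitute to write 1 as a combination:
1 = 4 − 3
1 = −15 + 4·4
1 = 4·49 − 13·15
1 = −13·260 + 69·49
1 = 69·309 − 82·260
1 = −82·1187 + 315·309
So 309·315 ≡ 1 (mod 1187).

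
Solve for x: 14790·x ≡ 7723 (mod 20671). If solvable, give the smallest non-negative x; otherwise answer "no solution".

7278

First find gcd(14790, 20671):
20671 = 1·14790 + 5881
14790 = 2·5881 + 3028
5881 = 1·3028 + 2853
3028 = 1·2853 + 175
2853 = 16·175 + 53
175 = 3·53 + 16
53 = 3·16 + 5
16 = 3·5 + 1
5 = 5·1 + 0
gcd = 1, so a unique solution mod 20671 exists.
Back-substitute for the Bézout coefficients:
1 = 16 − 3·5
1 = −3·53 + 10·16
1 = 10·175 − 33·53
1 = −33·2853 + 538·175
1 = 538·3028 − 571·2853
1 = −571·5881 + 1109·3028
1 = 1109·14790 − 2789·5881
1 = −2789·20671 + 3898·14790
So 14790·(3898) ≡ 1 (mod 20671), giving 14790⁻¹ ≡ 3898.
x ≡ 14790⁻¹·7723 ≡ 3898·7723 ≡ 7278 (mod 20671).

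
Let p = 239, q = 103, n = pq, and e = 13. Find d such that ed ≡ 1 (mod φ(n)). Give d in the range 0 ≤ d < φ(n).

9337

φ(n) = (p−1)(q−1) = 238·102 = 24276.
Need d with 13·d ≡ 1 (mod 24276). Apply the extended Euclidean algorithm:
24276 = 1867·13 + 5
13 = 2·5 + 3
5 = 1·3 + 2
3 = 1·2 + 1
2 = 2·1 + 0
Back-substitute:
1 = 3 − 2
1 = −5 + 2·3
1 = 2·13 − 5·5
1 = −5·24276 + 9337·13
So 13·9337 ≡ 1 (mod 24276), hence d = 9337.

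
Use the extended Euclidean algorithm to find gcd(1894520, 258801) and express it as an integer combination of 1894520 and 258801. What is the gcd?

1

Repeated division:
1894520 = 7·258801 + 82913
258801 = 3·82913 + 10062
82913 = 8·10062 + 2417
10062 = 4·2417 + 394
2417 = 6·394 + 53
394 = 7·53 + 23
53 = 2·23 + 7
23 = 3·7 + 2
7 = 3·2 + 1
2 = 2·1 + 0
gcd(1894520, 258801) = 1.
Back-substituting:
1 = 7 − 3·2
1 = −3·23 + 10·7
1 = 10·53 − 23·23
1 = −23·394 + 171·53
1 = 171·2417 − 1049·394
1 = −1049·10062 + 4367·2417
1 = 4367·82913 − 35985·10062
1 = −35985·258801 + 112322·82913
1 = 112322·1894520 − 822239·258801
So 1 = (112322)·1894520 + (-822239)·258801.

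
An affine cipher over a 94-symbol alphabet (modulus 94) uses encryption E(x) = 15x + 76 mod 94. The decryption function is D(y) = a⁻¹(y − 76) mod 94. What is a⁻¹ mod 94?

69

gcd(94, 15) by repeated division:
94 = 6·15 + 4
15 = 3·4 + 3
4 = 1·3 + 1
3 = 3·1 + 0
gcd = 1, so the inverse exists. Back-substitute:
1 = 4 − 3
1 = −15 + 4·4
1 = 4·94 − 25·15
Hence 15⁻¹ ≡ -25 ≡ 69 (mod 94).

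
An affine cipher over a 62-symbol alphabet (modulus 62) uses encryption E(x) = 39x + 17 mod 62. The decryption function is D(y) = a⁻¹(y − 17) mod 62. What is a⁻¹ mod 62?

Apply the Euclidean algorithm to 62 and 39:
62 = 1×39 + 23
39 = 1×23 + 16
23 = 1×16 + 7
16 = 2×7 + 2
7 = 3×2 + 1
2 = 2×1 + 0
The gcd is 1. Working backward:
1 = 7 − 3·2
1 = −3·16 + 7·7
1 = 7·23 − 10·16
1 = −10·39 + 17·23
1 = 17·62 − 27·39
Hence 39⁻¹ ≡ -27 ≡ 35 (mod 62).

35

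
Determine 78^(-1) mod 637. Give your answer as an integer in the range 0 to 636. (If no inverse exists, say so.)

no inverse exists

Compute gcd(78, 637):
637 = 8*78 + 13
78 = 6*13 + 0
gcd(78, 637) = 13 ≠ 1, so 78 has no multiplicative inverse modulo 637.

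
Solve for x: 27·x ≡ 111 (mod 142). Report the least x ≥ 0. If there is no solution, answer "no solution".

83

First find gcd(27, 142):
142 = 5×27 + 7
27 = 3×7 + 6
7 = 1×6 + 1
6 = 6×1 + 0
gcd = 1, so a unique solution mod 142 exists.
Back-substitute for the Bézout coefficients:
1 = 7 − 6
1 = −27 + 4·7
1 = 4·142 − 21·27
So 27·(-21) ≡ 1 (mod 142), giving 27⁻¹ ≡ 121.
x ≡ 27⁻¹·111 ≡ 121·111 ≡ 83 (mod 142).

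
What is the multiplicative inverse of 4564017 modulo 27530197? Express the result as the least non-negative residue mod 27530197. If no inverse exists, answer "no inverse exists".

Apply the Euclidean algorithm to 27530197 and 4564017:
27530197 = 6×4564017 + 146095
4564017 = 31×146095 + 35072
146095 = 4×35072 + 5807
35072 = 6×5807 + 230
5807 = 25×230 + 57
230 = 4×57 + 2
57 = 28×2 + 1
2 = 2×1 + 0
The gcd is 1. Working backward:
1 = 57 − 28·2
1 = −28·230 + 113·57
1 = 113·5807 − 2853·230
1 = −2853·35072 + 17231·5807
1 = 17231·146095 − 71777·35072
1 = −71777·4564017 + 2242318·146095
1 = 2242318·27530197 − 13525685·4564017
So 4564017·(-13525685) ≡ 1 (mod 27530197), and -13525685 ≡ 14004512 (mod 27530197).

14004512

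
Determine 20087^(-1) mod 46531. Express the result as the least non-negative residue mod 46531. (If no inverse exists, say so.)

41539

gcd(46531, 20087) by repeated division:
46531 = 2·20087 + 6357
20087 = 3·6357 + 1016
6357 = 6·1016 + 261
1016 = 3·261 + 233
261 = 1·233 + 28
233 = 8·28 + 9
28 = 3·9 + 1
9 = 9·1 + 0
Since gcd(20087, 46531) = 1, back-substitute to write 1 as a combination:
1 = 28 − 3·9
1 = −3·233 + 25·28
1 = 25·261 − 28·233
1 = −28·1016 + 109·261
1 = 109·6357 − 682·1016
1 = −682·20087 + 2155·6357
1 = 2155·46531 − 4992·20087
Hence 20087⁻¹ ≡ -4992 ≡ 41539 (mod 46531).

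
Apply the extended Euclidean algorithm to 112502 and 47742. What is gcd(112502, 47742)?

2

Euclidean algorithm:
112502 = 2·47742 + 17018
47742 = 2·17018 + 13706
17018 = 1·13706 + 3312
13706 = 4·3312 + 458
3312 = 7·458 + 106
458 = 4·106 + 34
106 = 3·34 + 4
34 = 8·4 + 2
4 = 2·2 + 0
gcd(112502, 47742) = 2.
Back-substituting:
2 = 34 − 8·4
2 = −8·106 + 25·34
2 = 25·458 − 108·106
2 = −108·3312 + 781·458
2 = 781·13706 − 3232·3312
2 = −3232·17018 + 4013·13706
2 = 4013·47742 − 11258·17018
2 = −11258·112502 + 26529·47742
So 2 = (-11258)·112502 + (26529)·47742.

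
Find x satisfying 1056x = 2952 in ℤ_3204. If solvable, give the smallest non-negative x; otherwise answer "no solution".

First find gcd(1056, 3204):
3204 = 3·1056 + 36
1056 = 29·36 + 12
36 = 3·12 + 0
gcd = 12 and 12 | 2952, so solutions exist. Divide through by 12: 88x ≡ 246 (mod 267).
Now find 88⁻¹ mod 267:
267 = 3·88 + 3
88 = 29·3 + 1
3 = 3·1 + 0
Back-substitute:
1 = 88 − 29·3
1 = −29·267 + 88·88
So 88⁻¹ ≡ 88 (mod 267).
Then x ≡ 88·246 ≡ 21 (mod 267); the smallest non-negative solution is x = 21.

21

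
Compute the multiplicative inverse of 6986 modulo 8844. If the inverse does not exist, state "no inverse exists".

no inverse exists

Euclidean algorithm on 8844, 6986:
8844 = 1*6986 + 1858
6986 = 3*1858 + 1412
1858 = 1*1412 + 446
1412 = 3*446 + 74
446 = 6*74 + 2
74 = 37*2 + 0
The gcd is 2, not 1, hence no inverse exists.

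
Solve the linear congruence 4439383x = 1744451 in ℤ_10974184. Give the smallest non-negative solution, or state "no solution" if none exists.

no solution

gcd(4439383, 10974184):
10974184 = 2*4439383 + 2095418
4439383 = 2*2095418 + 248547
2095418 = 8*248547 + 107042
248547 = 2*107042 + 34463
107042 = 3*34463 + 3653
34463 = 9*3653 + 1586
3653 = 2*1586 + 481
1586 = 3*481 + 143
481 = 3*143 + 52
143 = 2*52 + 39
52 = 1*39 + 13
39 = 3*13 + 0
gcd = 13, but 13 ∤ 1744451, so the congruence has no solution.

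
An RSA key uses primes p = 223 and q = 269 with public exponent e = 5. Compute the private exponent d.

47597

φ(n) = (p−1)(q−1) = 222·268 = 59496.
Need d with 5·d ≡ 1 (mod 59496). Apply the extended Euclidean algorithm:
59496 = 11899*5 + 1
5 = 5*1 + 0
Back-substitute:
1 = 59496 − 11899·5
So 5·(-11899) ≡ 1 (mod 59496), hence d ≡ -11899 ≡ 47597 (mod 59496).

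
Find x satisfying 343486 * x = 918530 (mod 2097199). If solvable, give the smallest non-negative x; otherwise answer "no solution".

gcd(343486, 2097199):
2097199 = 6×343486 + 36283
343486 = 9×36283 + 16939
36283 = 2×16939 + 2405
16939 = 7×2405 + 104
2405 = 23×104 + 13
104 = 8×13 + 0
gcd = 13, but 13 ∤ 918530, so the congruence has no solution.

no solution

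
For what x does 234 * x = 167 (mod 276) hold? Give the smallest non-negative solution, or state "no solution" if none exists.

no solution

gcd(234, 276):
276 = 1×234 + 42
234 = 5×42 + 24
42 = 1×24 + 18
24 = 1×18 + 6
18 = 3×6 + 0
gcd = 6, but 6 ∤ 167, so the congruence has no solution.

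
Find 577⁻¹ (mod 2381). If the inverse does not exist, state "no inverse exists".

Extended Euclidean algorithm:
2381 = 4*577 + 73
577 = 7*73 + 66
73 = 1*66 + 7
66 = 9*7 + 3
7 = 2*3 + 1
3 = 3*1 + 0
The gcd is 1. Working backward:
1 = 7 − 2·3
1 = −2·66 + 19·7
1 = 19·73 − 21·66
1 = −21·577 + 166·73
1 = 166·2381 − 685·577
Thus 577·(-685) ≡ 1 (mod 2381); reducing, -685 mod 2381 = 1696.

1696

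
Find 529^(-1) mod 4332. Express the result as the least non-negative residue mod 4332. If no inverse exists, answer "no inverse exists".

2989

gcd(4332, 529) by repeated division:
4332 = 8×529 + 100
529 = 5×100 + 29
100 = 3×29 + 13
29 = 2×13 + 3
13 = 4×3 + 1
3 = 3×1 + 0
The gcd is 1. Working backward:
1 = 13 − 4·3
1 = −4·29 + 9·13
1 = 9·100 − 31·29
1 = −31·529 + 164·100
1 = 164·4332 − 1343·529
Thus 529·(-1343) ≡ 1 (mod 4332); reducing, -1343 mod 4332 = 2989.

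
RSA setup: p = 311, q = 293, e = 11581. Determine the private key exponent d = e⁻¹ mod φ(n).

37901

φ(n) = (p−1)(q−1) = 310·292 = 90520.
Need d with 11581·d ≡ 1 (mod 90520). Apply the extended Euclidean algorithm:
90520 = 7·11581 + 9453
11581 = 1·9453 + 2128
9453 = 4·2128 + 941
2128 = 2·941 + 246
941 = 3·246 + 203
246 = 1·203 + 43
203 = 4·43 + 31
43 = 1·31 + 12
31 = 2·12 + 7
12 = 1·7 + 5
7 = 1·5 + 2
5 = 2·2 + 1
2 = 2·1 + 0
Back-substitute:
1 = 5 − 2·2
1 = −2·7 + 3·5
1 = 3·12 − 5·7
1 = −5·31 + 13·12
1 = 13·43 − 18·31
1 = −18·203 + 85·43
1 = 85·246 − 103·203
1 = −103·941 + 394·246
1 = 394·2128 − 891·941
1 = −891·9453 + 3958·2128
1 = 3958·11581 − 4849·9453
1 = −4849·90520 + 37901·11581
So 11581·37901 ≡ 1 (mod 90520), hence d = 37901.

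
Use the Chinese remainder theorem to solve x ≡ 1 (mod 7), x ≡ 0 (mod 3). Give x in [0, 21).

Write x = 1 + 7·k. Then 7·k ≡ 0 − 1 ≡ 2 (mod 3).
Need 7⁻¹ mod 3. Extended Euclid on (3, 1):
3 = 3·1 + 0
7⁻¹ ≡ 1 (mod 3), so k ≡ 1·2 ≡ 2 (mod 3).
x = 1 + 7·2 = 15.

15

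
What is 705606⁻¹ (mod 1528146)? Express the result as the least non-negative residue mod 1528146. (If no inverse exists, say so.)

no inverse exists

Euclidean algorithm on 1528146, 705606:
1528146 = 2·705606 + 116934
705606 = 6·116934 + 4002
116934 = 29·4002 + 876
4002 = 4·876 + 498
876 = 1·498 + 378
498 = 1·378 + 120
378 = 3·120 + 18
120 = 6·18 + 12
18 = 1·12 + 6
12 = 2·6 + 0
The gcd is 6, not 1, hence no inverse exists.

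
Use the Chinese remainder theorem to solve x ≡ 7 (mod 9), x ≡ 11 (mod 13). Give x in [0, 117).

Write x = 7 + 9·k. Then 9·k ≡ 11 − 7 ≡ 4 (mod 13).
Need 9⁻¹ mod 13. Extended Euclid on (13, 9):
13 = 1×9 + 4
9 = 2×4 + 1
4 = 4×1 + 0
Back-substitute:
1 = 9 − 2·4
1 = −2·13 + 3·9
9⁻¹ ≡ 3 (mod 13), so k ≡ 3·4 ≡ 12 (mod 13).
x = 7 + 9·12 = 115.

115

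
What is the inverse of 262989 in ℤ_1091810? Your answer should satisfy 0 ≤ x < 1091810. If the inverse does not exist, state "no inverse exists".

833829

gcd(1091810, 262989) by repeated division:
1091810 = 4*262989 + 39854
262989 = 6*39854 + 23865
39854 = 1*23865 + 15989
23865 = 1*15989 + 7876
15989 = 2*7876 + 237
7876 = 33*237 + 55
237 = 4*55 + 17
55 = 3*17 + 4
17 = 4*4 + 1
4 = 4*1 + 0
Since gcd(262989, 1091810) = 1, back-substitute to write 1 as a combination:
1 = 17 − 4·4
1 = −4·55 + 13·17
1 = 13·237 − 56·55
1 = −56·7876 + 1861·237
1 = 1861·15989 − 3778·7876
1 = −3778·23865 + 5639·15989
1 = 5639·39854 − 9417·23865
1 = −9417·262989 + 62141·39854
1 = 62141·1091810 − 257981·262989
So 262989·(-257981) ≡ 1 (mod 1091810), and -257981 ≡ 833829 (mod 1091810).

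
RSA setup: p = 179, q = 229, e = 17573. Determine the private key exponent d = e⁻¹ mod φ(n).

φ(n) = (p−1)(q−1) = 178·228 = 40584.
Need d with 17573·d ≡ 1 (mod 40584). Apply the extended Euclidean algorithm:
40584 = 2*17573 + 5438
17573 = 3*5438 + 1259
5438 = 4*1259 + 402
1259 = 3*402 + 53
402 = 7*53 + 31
53 = 1*31 + 22
31 = 1*22 + 9
22 = 2*9 + 4
9 = 2*4 + 1
4 = 4*1 + 0
Back-substitute:
1 = 9 − 2·4
1 = −2·22 + 5·9
1 = 5·31 − 7·22
1 = −7·53 + 12·31
1 = 12·402 − 91·53
1 = −91·1259 + 285·402
1 = 285·5438 − 1231·1259
1 = −1231·17573 + 3978·5438
1 = 3978·40584 − 9187·17573
So 17573·(-9187) ≡ 1 (mod 40584), hence d ≡ -9187 ≡ 31397 (mod 40584).

31397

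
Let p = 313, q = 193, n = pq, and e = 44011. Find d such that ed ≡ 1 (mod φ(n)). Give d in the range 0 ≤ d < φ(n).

11971

φ(n) = (p−1)(q−1) = 312·192 = 59904.
Need d with 44011·d ≡ 1 (mod 59904). Apply the extended Euclidean algorithm:
59904 = 1·44011 + 15893
44011 = 2·15893 + 12225
15893 = 1·12225 + 3668
12225 = 3·3668 + 1221
3668 = 3·1221 + 5
1221 = 244·5 + 1
5 = 5·1 + 0
Back-substitute:
1 = 1221 − 244·5
1 = −244·3668 + 733·1221
1 = 733·12225 − 2443·3668
1 = −2443·15893 + 3176·12225
1 = 3176·44011 − 8795·15893
1 = −8795·59904 + 11971·44011
So 44011·11971 ≡ 1 (mod 59904), hence d = 11971.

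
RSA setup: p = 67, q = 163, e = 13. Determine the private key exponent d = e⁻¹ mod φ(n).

φ(n) = (p−1)(q−1) = 66·162 = 10692.
Need d with 13·d ≡ 1 (mod 10692). Apply the extended Euclidean algorithm:
10692 = 822·13 + 6
13 = 2·6 + 1
6 = 6·1 + 0
Back-substitute:
1 = 13 − 2·6
1 = −2·10692 + 1645·13
So 13·1645 ≡ 1 (mod 10692), hence d = 1645.

1645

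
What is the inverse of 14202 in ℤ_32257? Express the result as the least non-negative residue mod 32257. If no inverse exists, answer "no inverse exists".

gcd(32257, 14202) by repeated division:
32257 = 2·14202 + 3853
14202 = 3·3853 + 2643
3853 = 1·2643 + 1210
2643 = 2·1210 + 223
1210 = 5·223 + 95
223 = 2·95 + 33
95 = 2·33 + 29
33 = 1·29 + 4
29 = 7·4 + 1
4 = 4·1 + 0
Since gcd(14202, 32257) = 1, back-substitute to write 1 as a combination:
1 = 29 − 7·4
1 = −7·33 + 8·29
1 = 8·95 − 23·33
1 = −23·223 + 54·95
1 = 54·1210 − 293·223
1 = −293·2643 + 640·1210
1 = 640·3853 − 933·2643
1 = −933·14202 + 3439·3853
1 = 3439·32257 − 7811·14202
Hence 14202⁻¹ ≡ -7811 ≡ 24446 (mod 32257).

24446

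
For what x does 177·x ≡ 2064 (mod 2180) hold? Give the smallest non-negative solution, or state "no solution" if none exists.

492

First find gcd(177, 2180):
2180 = 12*177 + 56
177 = 3*56 + 9
56 = 6*9 + 2
9 = 4*2 + 1
2 = 2*1 + 0
gcd = 1, so a unique solution mod 2180 exists.
Back-substitute for the Bézout coefficients:
1 = 9 − 4·2
1 = −4·56 + 25·9
1 = 25·177 − 79·56
1 = −79·2180 + 973·177
So 177·(973) ≡ 1 (mod 2180), giving 177⁻¹ ≡ 973.
x ≡ 177⁻¹·2064 ≡ 973·2064 ≡ 492 (mod 2180).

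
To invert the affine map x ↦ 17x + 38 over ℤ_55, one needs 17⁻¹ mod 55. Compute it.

gcd(55, 17) by repeated division:
55 = 3×17 + 4
17 = 4×4 + 1
4 = 4×1 + 0
gcd = 1, so the inverse exists. Back-substitute:
1 = 17 − 4·4
1 = −4·55 + 13·17
So 17·13 ≡ 1 (mod 55).

13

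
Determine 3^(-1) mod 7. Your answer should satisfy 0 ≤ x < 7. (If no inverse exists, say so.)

Apply the Euclidean algorithm to 7 and 3:
7 = 2*3 + 1
3 = 3*1 + 0
gcd = 1, so the inverse exists. Back-substitute:
1 = 7 − 2·3
Hence 3⁻¹ ≡ -2 ≡ 5 (mod 7).

5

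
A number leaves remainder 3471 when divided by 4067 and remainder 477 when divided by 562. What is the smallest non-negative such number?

Write x = 3471 + 4067·k. Then 4067·k ≡ 477 − 3471 ≡ 378 (mod 562).
Need 4067⁻¹ mod 562. Extended Euclid on (562, 133):
562 = 4*133 + 30
133 = 4*30 + 13
30 = 2*13 + 4
13 = 3*4 + 1
4 = 4*1 + 0
Back-substitute:
1 = 13 − 3·4
1 = −3·30 + 7·13
1 = 7·133 − 31·30
1 = −31·562 + 131·133
4067⁻¹ ≡ 131 (mod 562), so k ≡ 131·378 ≡ 62 (mod 562).
x = 3471 + 4067·62 = 255625.

255625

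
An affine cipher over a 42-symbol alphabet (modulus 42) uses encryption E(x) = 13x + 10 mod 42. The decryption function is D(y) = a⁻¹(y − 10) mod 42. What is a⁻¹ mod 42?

Extended Euclidean algorithm:
42 = 3·13 + 3
13 = 4·3 + 1
3 = 3·1 + 0
Since gcd(13, 42) = 1, back-substitute to write 1 as a combination:
1 = 13 − 4·3
1 = −4·42 + 13·13
So 13·13 ≡ 1 (mod 42).

13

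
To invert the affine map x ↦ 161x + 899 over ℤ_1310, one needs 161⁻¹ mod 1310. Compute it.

Extended Euclidean algorithm:
1310 = 8×161 + 22
161 = 7×22 + 7
22 = 3×7 + 1
7 = 7×1 + 0
The gcd is 1. Working backward:
1 = 22 − 3·7
1 = −3·161 + 22·22
1 = 22·1310 − 179·161
So 161·(-179) ≡ 1 (mod 1310), and -179 ≡ 1131 (mod 1310).

1131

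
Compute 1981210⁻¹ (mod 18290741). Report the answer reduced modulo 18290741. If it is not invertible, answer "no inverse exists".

no inverse exists

Euclidean algorithm on 18290741, 1981210:
18290741 = 9×1981210 + 459851
1981210 = 4×459851 + 141806
459851 = 3×141806 + 34433
141806 = 4×34433 + 4074
34433 = 8×4074 + 1841
4074 = 2×1841 + 392
1841 = 4×392 + 273
392 = 1×273 + 119
273 = 2×119 + 35
119 = 3×35 + 14
35 = 2×14 + 7
14 = 2×7 + 0
The gcd is 7, not 1, hence no inverse exists.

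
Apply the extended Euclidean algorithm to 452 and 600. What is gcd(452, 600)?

Repeated division:
600 = 1×452 + 148
452 = 3×148 + 8
148 = 18×8 + 4
8 = 2×4 + 0
gcd(452, 600) = 4.
Back-substituting:
4 = 148 − 18·8
4 = −18·452 + 55·148
4 = 55·600 − 73·452
So 4 = (55)·600 + (-73)·452.

4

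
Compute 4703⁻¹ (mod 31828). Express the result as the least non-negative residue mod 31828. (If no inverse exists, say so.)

Apply the Euclidean algorithm to 31828 and 4703:
31828 = 6×4703 + 3610
4703 = 1×3610 + 1093
3610 = 3×1093 + 331
1093 = 3×331 + 100
331 = 3×100 + 31
100 = 3×31 + 7
31 = 4×7 + 3
7 = 2×3 + 1
3 = 3×1 + 0
Since gcd(4703, 31828) = 1, back-substitute to write 1 as a combination:
1 = 7 − 2·3
1 = −2·31 + 9·7
1 = 9·100 − 29·31
1 = −29·331 + 96·100
1 = 96·1093 − 317·331
1 = −317·3610 + 1047·1093
1 = 1047·4703 − 1364·3610
1 = −1364·31828 + 9231·4703
So 4703·9231 ≡ 1 (mod 31828).

9231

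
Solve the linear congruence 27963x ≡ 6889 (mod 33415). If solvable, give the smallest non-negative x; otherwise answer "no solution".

28578

First find gcd(27963, 33415):
33415 = 1*27963 + 5452
27963 = 5*5452 + 703
5452 = 7*703 + 531
703 = 1*531 + 172
531 = 3*172 + 15
172 = 11*15 + 7
15 = 2*7 + 1
7 = 7*1 + 0
gcd = 1, so a unique solution mod 33415 exists.
Back-substitute for the Bézout coefficients:
1 = 15 − 2·7
1 = −2·172 + 23·15
1 = 23·531 − 71·172
1 = −71·703 + 94·531
1 = 94·5452 − 729·703
1 = −729·27963 + 3739·5452
1 = 3739·33415 − 4468·27963
So 27963·(-4468) ≡ 1 (mod 33415), giving 27963⁻¹ ≡ 28947.
x ≡ 27963⁻¹·6889 ≡ 28947·6889 ≡ 28578 (mod 33415).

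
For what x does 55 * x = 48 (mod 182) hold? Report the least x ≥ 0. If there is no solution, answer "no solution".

First find gcd(55, 182):
182 = 3·55 + 17
55 = 3·17 + 4
17 = 4·4 + 1
4 = 4·1 + 0
gcd = 1, so a unique solution mod 182 exists.
Back-substitute for the Bézout coefficients:
1 = 17 − 4·4
1 = −4·55 + 13·17
1 = 13·182 − 43·55
So 55·(-43) ≡ 1 (mod 182), giving 55⁻¹ ≡ 139.
x ≡ 55⁻¹·48 ≡ 139·48 ≡ 120 (mod 182).

120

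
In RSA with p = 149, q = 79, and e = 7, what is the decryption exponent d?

φ(n) = (p−1)(q−1) = 148·78 = 11544.
Need d with 7·d ≡ 1 (mod 11544). Apply the extended Euclidean algorithm:
11544 = 1649×7 + 1
7 = 7×1 + 0
Back-substitute:
1 = 11544 − 1649·7
So 7·(-1649) ≡ 1 (mod 11544), hence d ≡ -1649 ≡ 9895 (mod 11544).

9895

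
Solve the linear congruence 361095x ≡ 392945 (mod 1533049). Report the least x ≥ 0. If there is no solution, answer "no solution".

82004

First find gcd(361095, 1533049):
1533049 = 4*361095 + 88669
361095 = 4*88669 + 6419
88669 = 13*6419 + 5222
6419 = 1*5222 + 1197
5222 = 4*1197 + 434
1197 = 2*434 + 329
434 = 1*329 + 105
329 = 3*105 + 14
105 = 7*14 + 7
14 = 2*7 + 0
gcd = 7 and 7 | 392945, so solutions exist. Divide through by 7: 51585x ≡ 56135 (mod 219007).
Now find 51585⁻¹ mod 219007:
219007 = 4×51585 + 12667
51585 = 4×12667 + 917
12667 = 13×917 + 746
917 = 1×746 + 171
746 = 4×171 + 62
171 = 2×62 + 47
62 = 1×47 + 15
47 = 3×15 + 2
15 = 7×2 + 1
2 = 2×1 + 0
Back-substitute:
1 = 15 − 7·2
1 = −7·47 + 22·15
1 = 22·62 − 29·47
1 = −29·171 + 80·62
1 = 80·746 − 349·171
1 = −349·917 + 429·746
1 = 429·12667 − 5926·917
1 = −5926·51585 + 24133·12667
1 = 24133·219007 − 102458·51585
So 51585·(-102458) ≡ 1 (mod 219007), i.e. 51585⁻¹ ≡ 116549.
Then x ≡ 116549·56135 ≡ 82004 (mod 219007); the smallest non-negative solution is x = 82004.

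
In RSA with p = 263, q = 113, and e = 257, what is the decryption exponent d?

18497

φ(n) = (p−1)(q−1) = 262·112 = 29344.
Need d with 257·d ≡ 1 (mod 29344). Apply the extended Euclidean algorithm:
29344 = 114×257 + 46
257 = 5×46 + 27
46 = 1×27 + 19
27 = 1×19 + 8
19 = 2×8 + 3
8 = 2×3 + 2
3 = 1×2 + 1
2 = 2×1 + 0
Back-substitute:
1 = 3 − 2
1 = −8 + 3·3
1 = 3·19 − 7·8
1 = −7·27 + 10·19
1 = 10·46 − 17·27
1 = −17·257 + 95·46
1 = 95·29344 − 10847·257
So 257·(-10847) ≡ 1 (mod 29344), hence d ≡ -10847 ≡ 18497 (mod 29344).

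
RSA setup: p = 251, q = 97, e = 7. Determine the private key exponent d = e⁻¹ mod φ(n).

φ(n) = (p−1)(q−1) = 250·96 = 24000.
Need d with 7·d ≡ 1 (mod 24000). Apply the extended Euclidean algorithm:
24000 = 3428·7 + 4
7 = 1·4 + 3
4 = 1·3 + 1
3 = 3·1 + 0
Back-substitute:
1 = 4 − 3
1 = −7 + 2·4
1 = 2·24000 − 6857·7
So 7·(-6857) ≡ 1 (mod 24000), hence d ≡ -6857 ≡ 17143 (mod 24000).

17143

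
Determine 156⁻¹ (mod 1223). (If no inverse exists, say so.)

gcd(1223, 156) by repeated division:
1223 = 7×156 + 131
156 = 1×131 + 25
131 = 5×25 + 6
25 = 4×6 + 1
6 = 6×1 + 0
gcd = 1, so the inverse exists. Back-substitute:
1 = 25 − 4·6
1 = −4·131 + 21·25
1 = 21·156 − 25·131
1 = −25·1223 + 196·156
So 156·196 ≡ 1 (mod 1223).

196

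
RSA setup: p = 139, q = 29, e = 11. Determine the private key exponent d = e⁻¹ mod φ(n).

φ(n) = (p−1)(q−1) = 138·28 = 3864.
Need d with 11·d ≡ 1 (mod 3864). Apply the extended Euclidean algorithm:
3864 = 351·11 + 3
11 = 3·3 + 2
3 = 1·2 + 1
2 = 2·1 + 0
Back-substitute:
1 = 3 − 2
1 = −11 + 4·3
1 = 4·3864 − 1405·11
So 11·(-1405) ≡ 1 (mod 3864), hence d ≡ -1405 ≡ 2459 (mod 3864).

2459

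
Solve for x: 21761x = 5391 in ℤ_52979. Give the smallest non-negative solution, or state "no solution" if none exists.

12682

First find gcd(21761, 52979):
52979 = 2×21761 + 9457
21761 = 2×9457 + 2847
9457 = 3×2847 + 916
2847 = 3×916 + 99
916 = 9×99 + 25
99 = 3×25 + 24
25 = 1×24 + 1
24 = 24×1 + 0
gcd = 1, so a unique solution mod 52979 exists.
Back-substitute for the Bézout coefficients:
1 = 25 − 24
1 = −99 + 4·25
1 = 4·916 − 37·99
1 = −37·2847 + 115·916
1 = 115·9457 − 382·2847
1 = −382·21761 + 879·9457
1 = 879·52979 − 2140·21761
So 21761·(-2140) ≡ 1 (mod 52979), giving 21761⁻¹ ≡ 50839.
x ≡ 21761⁻¹·5391 ≡ 50839·5391 ≡ 12682 (mod 52979).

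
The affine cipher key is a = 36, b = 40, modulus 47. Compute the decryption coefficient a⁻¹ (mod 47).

Apply the Euclidean algorithm to 47 and 36:
47 = 1×36 + 11
36 = 3×11 + 3
11 = 3×3 + 2
3 = 1×2 + 1
2 = 2×1 + 0
gcd = 1, so the inverse exists. Back-substitute:
1 = 3 − 2
1 = −11 + 4·3
1 = 4·36 − 13·11
1 = −13·47 + 17·36
So 36·17 ≡ 1 (mod 47).

17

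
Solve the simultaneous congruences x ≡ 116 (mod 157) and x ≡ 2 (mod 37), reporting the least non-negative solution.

2000

Write x = 116 + 157·k. Then 157·k ≡ 2 − 116 ≡ 34 (mod 37).
Need 157⁻¹ mod 37. Extended Euclid on (37, 9):
37 = 4*9 + 1
9 = 9*1 + 0
Back-substitute:
1 = 37 − 4·9
157⁻¹ ≡ 33 (mod 37), so k ≡ 33·34 ≡ 12 (mod 37).
x = 116 + 157·12 = 2000.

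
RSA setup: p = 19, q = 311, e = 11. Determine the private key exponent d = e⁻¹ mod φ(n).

φ(n) = (p−1)(q−1) = 18·310 = 5580.
Need d with 11·d ≡ 1 (mod 5580). Apply the extended Euclidean algorithm:
5580 = 507×11 + 3
11 = 3×3 + 2
3 = 1×2 + 1
2 = 2×1 + 0
Back-substitute:
1 = 3 − 2
1 = −11 + 4·3
1 = 4·5580 − 2029·11
So 11·(-2029) ≡ 1 (mod 5580), hence d ≡ -2029 ≡ 3551 (mod 5580).

3551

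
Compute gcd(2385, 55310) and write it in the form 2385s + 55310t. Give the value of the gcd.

5

Apply Euclid's algorithm to 55310 and 2385:
55310 = 23·2385 + 455
2385 = 5·455 + 110
455 = 4·110 + 15
110 = 7·15 + 5
15 = 3·5 + 0
gcd(2385, 55310) = 5.
Working backward:
5 = 110 − 7·15
5 = −7·455 + 29·110
5 = 29·2385 − 152·455
5 = −152·55310 + 3525·2385
So 5 = (-152)·55310 + (3525)·2385.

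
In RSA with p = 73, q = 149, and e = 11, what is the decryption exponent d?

φ(n) = (p−1)(q−1) = 72·148 = 10656.
Need d with 11·d ≡ 1 (mod 10656). Apply the extended Euclidean algorithm:
10656 = 968×11 + 8
11 = 1×8 + 3
8 = 2×3 + 2
3 = 1×2 + 1
2 = 2×1 + 0
Back-substitute:
1 = 3 − 2
1 = −8 + 3·3
1 = 3·11 − 4·8
1 = −4·10656 + 3875·11
So 11·3875 ≡ 1 (mod 10656), hence d = 3875.

3875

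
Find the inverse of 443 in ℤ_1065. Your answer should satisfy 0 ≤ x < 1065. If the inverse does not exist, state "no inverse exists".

Extended Euclidean algorithm:
1065 = 2·443 + 179
443 = 2·179 + 85
179 = 2·85 + 9
85 = 9·9 + 4
9 = 2·4 + 1
4 = 4·1 + 0
The gcd is 1. Working backward:
1 = 9 − 2·4
1 = −2·85 + 19·9
1 = 19·179 − 40·85
1 = −40·443 + 99·179
1 = 99·1065 − 238·443
Thus 443·(-238) ≡ 1 (mod 1065); reducing, -238 mod 1065 = 827.

827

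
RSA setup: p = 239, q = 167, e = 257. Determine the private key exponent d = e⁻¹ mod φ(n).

φ(n) = (p−1)(q−1) = 238·166 = 39508.
Need d with 257·d ≡ 1 (mod 39508). Apply the extended Euclidean algorithm:
39508 = 153×257 + 187
257 = 1×187 + 70
187 = 2×70 + 47
70 = 1×47 + 23
47 = 2×23 + 1
23 = 23×1 + 0
Back-substitute:
1 = 47 − 2·23
1 = −2·70 + 3·47
1 = 3·187 − 8·70
1 = −8·257 + 11·187
1 = 11·39508 − 1691·257
So 257·(-1691) ≡ 1 (mod 39508), hence d ≡ -1691 ≡ 37817 (mod 39508).

37817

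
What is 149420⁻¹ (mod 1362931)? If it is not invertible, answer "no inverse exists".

1317953

Run Euclid on (1362931, 149420):
1362931 = 9×149420 + 18151
149420 = 8×18151 + 4212
18151 = 4×4212 + 1303
4212 = 3×1303 + 303
1303 = 4×303 + 91
303 = 3×91 + 30
91 = 3×30 + 1
30 = 30×1 + 0
Since gcd(149420, 1362931) = 1, back-substitute to write 1 as a combination:
1 = 91 − 3·30
1 = −3·303 + 10·91
1 = 10·1303 − 43·303
1 = −43·4212 + 139·1303
1 = 139·18151 − 599·4212
1 = −599·149420 + 4931·18151
1 = 4931·1362931 − 44978·149420
Thus 149420·(-44978) ≡ 1 (mod 1362931); reducing, -44978 mod 1362931 = 1317953.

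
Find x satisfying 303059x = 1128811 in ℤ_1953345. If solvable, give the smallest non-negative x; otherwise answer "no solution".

1382909

First find gcd(303059, 1953345):
1953345 = 6*303059 + 134991
303059 = 2*134991 + 33077
134991 = 4*33077 + 2683
33077 = 12*2683 + 881
2683 = 3*881 + 40
881 = 22*40 + 1
40 = 40*1 + 0
gcd = 1, so a unique solution mod 1953345 exists.
Back-substitute for the Bézout coefficients:
1 = 881 − 22·40
1 = −22·2683 + 67·881
1 = 67·33077 − 826·2683
1 = −826·134991 + 3371·33077
1 = 3371·303059 − 7568·134991
1 = −7568·1953345 + 48779·303059
So 303059·(48779) ≡ 1 (mod 1953345), giving 303059⁻¹ ≡ 48779.
x ≡ 303059⁻¹·1128811 ≡ 48779·1128811 ≡ 1382909 (mod 1953345).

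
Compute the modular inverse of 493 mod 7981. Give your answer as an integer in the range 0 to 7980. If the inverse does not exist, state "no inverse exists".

Run Euclid on (7981, 493):
7981 = 16*493 + 93
493 = 5*93 + 28
93 = 3*28 + 9
28 = 3*9 + 1
9 = 9*1 + 0
gcd = 1, so the inverse exists. Back-substitute:
1 = 28 − 3·9
1 = −3·93 + 10·28
1 = 10·493 − 53·93
1 = −53·7981 + 858·493
So 493·858 ≡ 1 (mod 7981).

858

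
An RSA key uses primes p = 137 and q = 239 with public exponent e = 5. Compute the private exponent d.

φ(n) = (p−1)(q−1) = 136·238 = 32368.
Need d with 5·d ≡ 1 (mod 32368). Apply the extended Euclidean algorithm:
32368 = 6473·5 + 3
5 = 1·3 + 2
3 = 1·2 + 1
2 = 2·1 + 0
Back-substitute:
1 = 3 − 2
1 = −5 + 2·3
1 = 2·32368 − 12947·5
So 5·(-12947) ≡ 1 (mod 32368), hence d ≡ -12947 ≡ 19421 (mod 32368).

19421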